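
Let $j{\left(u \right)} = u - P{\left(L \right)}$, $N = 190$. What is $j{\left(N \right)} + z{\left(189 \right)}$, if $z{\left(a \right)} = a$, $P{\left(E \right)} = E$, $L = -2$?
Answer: $381$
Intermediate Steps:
$j{\left(u \right)} = 2 + u$ ($j{\left(u \right)} = u - -2 = u + 2 = 2 + u$)
$j{\left(N \right)} + z{\left(189 \right)} = \left(2 + 190\right) + 189 = 192 + 189 = 381$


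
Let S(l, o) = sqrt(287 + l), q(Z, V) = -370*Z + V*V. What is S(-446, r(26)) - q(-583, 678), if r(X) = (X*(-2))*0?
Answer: -675394 + I*sqrt(159) ≈ -6.7539e+5 + 12.61*I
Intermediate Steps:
q(Z, V) = V**2 - 370*Z (q(Z, V) = -370*Z + V**2 = V**2 - 370*Z)
r(X) = 0 (r(X) = -2*X*0 = 0)
S(-446, r(26)) - q(-583, 678) = sqrt(287 - 446) - (678**2 - 370*(-583)) = sqrt(-159) - (459684 + 215710) = I*sqrt(159) - 1*675394 = I*sqrt(159) - 675394 = -675394 + I*sqrt(159)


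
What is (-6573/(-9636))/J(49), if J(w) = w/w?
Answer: 2191/3212 ≈ 0.68213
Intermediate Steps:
J(w) = 1
(-6573/(-9636))/J(49) = -6573/(-9636)/1 = -6573*(-1/9636)*1 = (2191/3212)*1 = 2191/3212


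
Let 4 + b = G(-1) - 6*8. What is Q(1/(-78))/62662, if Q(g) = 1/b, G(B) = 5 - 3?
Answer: -1/3133100 ≈ -3.1917e-7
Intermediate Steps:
G(B) = 2
b = -50 (b = -4 + (2 - 6*8) = -4 + (2 - 48) = -4 - 46 = -50)
Q(g) = -1/50 (Q(g) = 1/(-50) = -1/50)
Q(1/(-78))/62662 = -1/50/62662 = -1/50*1/62662 = -1/3133100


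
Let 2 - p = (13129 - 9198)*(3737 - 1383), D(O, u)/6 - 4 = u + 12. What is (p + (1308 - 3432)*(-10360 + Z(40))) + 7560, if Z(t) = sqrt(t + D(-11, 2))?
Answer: 12758628 - 4248*sqrt(37) ≈ 1.2733e+7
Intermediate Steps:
D(O, u) = 96 + 6*u (D(O, u) = 24 + 6*(u + 12) = 24 + 6*(12 + u) = 24 + (72 + 6*u) = 96 + 6*u)
Z(t) = sqrt(108 + t) (Z(t) = sqrt(t + (96 + 6*2)) = sqrt(t + (96 + 12)) = sqrt(t + 108) = sqrt(108 + t))
p = -9253572 (p = 2 - (13129 - 9198)*(3737 - 1383) = 2 - 3931*2354 = 2 - 1*9253574 = 2 - 9253574 = -9253572)
(p + (1308 - 3432)*(-10360 + Z(40))) + 7560 = (-9253572 + (1308 - 3432)*(-10360 + sqrt(108 + 40))) + 7560 = (-9253572 - 2124*(-10360 + sqrt(148))) + 7560 = (-9253572 - 2124*(-10360 + 2*sqrt(37))) + 7560 = (-9253572 + (22004640 - 4248*sqrt(37))) + 7560 = (12751068 - 4248*sqrt(37)) + 7560 = 12758628 - 4248*sqrt(37)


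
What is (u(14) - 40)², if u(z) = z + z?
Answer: 144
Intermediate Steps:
u(z) = 2*z
(u(14) - 40)² = (2*14 - 40)² = (28 - 40)² = (-12)² = 144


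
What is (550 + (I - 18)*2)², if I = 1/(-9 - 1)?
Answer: 6599761/25 ≈ 2.6399e+5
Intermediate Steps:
I = -⅒ (I = 1/(-10) = -⅒ ≈ -0.10000)
(550 + (I - 18)*2)² = (550 + (-⅒ - 18)*2)² = (550 - 181/10*2)² = (550 - 181/5)² = (2569/5)² = 6599761/25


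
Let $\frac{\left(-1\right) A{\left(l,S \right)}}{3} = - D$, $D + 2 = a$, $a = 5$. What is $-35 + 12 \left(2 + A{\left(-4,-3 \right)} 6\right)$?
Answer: $637$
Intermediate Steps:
$D = 3$ ($D = -2 + 5 = 3$)
$A{\left(l,S \right)} = 9$ ($A{\left(l,S \right)} = - 3 \left(\left(-1\right) 3\right) = \left(-3\right) \left(-3\right) = 9$)
$-35 + 12 \left(2 + A{\left(-4,-3 \right)} 6\right) = -35 + 12 \left(2 + 9 \cdot 6\right) = -35 + 12 \left(2 + 54\right) = -35 + 12 \cdot 56 = -35 + 672 = 637$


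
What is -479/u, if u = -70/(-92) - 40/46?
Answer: 22034/5 ≈ 4406.8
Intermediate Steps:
u = -5/46 (u = -70*(-1/92) - 40*1/46 = 35/46 - 20/23 = -5/46 ≈ -0.10870)
-479/u = -479/(-5/46) = -479*(-46/5) = 22034/5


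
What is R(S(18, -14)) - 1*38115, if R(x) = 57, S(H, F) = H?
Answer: -38058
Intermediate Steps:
R(S(18, -14)) - 1*38115 = 57 - 1*38115 = 57 - 38115 = -38058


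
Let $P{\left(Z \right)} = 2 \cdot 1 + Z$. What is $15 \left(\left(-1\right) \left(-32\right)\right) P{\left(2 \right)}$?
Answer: $1920$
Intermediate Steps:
$P{\left(Z \right)} = 2 + Z$
$15 \left(\left(-1\right) \left(-32\right)\right) P{\left(2 \right)} = 15 \left(\left(-1\right) \left(-32\right)\right) \left(2 + 2\right) = 15 \cdot 32 \cdot 4 = 480 \cdot 4 = 1920$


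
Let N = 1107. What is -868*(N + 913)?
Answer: -1753360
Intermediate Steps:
-868*(N + 913) = -868*(1107 + 913) = -868*2020 = -1753360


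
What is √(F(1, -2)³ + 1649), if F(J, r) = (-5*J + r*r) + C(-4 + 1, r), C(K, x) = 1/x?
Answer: √26330/4 ≈ 40.566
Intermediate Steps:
F(J, r) = 1/r + r² - 5*J (F(J, r) = (-5*J + r*r) + 1/r = (-5*J + r²) + 1/r = (r² - 5*J) + 1/r = 1/r + r² - 5*J)
√(F(1, -2)³ + 1649) = √((1/(-2) + (-2)² - 5*1)³ + 1649) = √((-½ + 4 - 5)³ + 1649) = √((-3/2)³ + 1649) = √(-27/8 + 1649) = √(13165/8) = √26330/4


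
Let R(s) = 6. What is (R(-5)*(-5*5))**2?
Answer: 22500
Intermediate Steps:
(R(-5)*(-5*5))**2 = (6*(-5*5))**2 = (6*(-25))**2 = (-150)**2 = 22500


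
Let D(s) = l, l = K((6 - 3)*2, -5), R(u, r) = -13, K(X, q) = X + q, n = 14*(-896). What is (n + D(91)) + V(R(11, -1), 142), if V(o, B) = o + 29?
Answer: -12527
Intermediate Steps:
n = -12544
l = 1 (l = (6 - 3)*2 - 5 = 3*2 - 5 = 6 - 5 = 1)
V(o, B) = 29 + o
D(s) = 1
(n + D(91)) + V(R(11, -1), 142) = (-12544 + 1) + (29 - 13) = -12543 + 16 = -12527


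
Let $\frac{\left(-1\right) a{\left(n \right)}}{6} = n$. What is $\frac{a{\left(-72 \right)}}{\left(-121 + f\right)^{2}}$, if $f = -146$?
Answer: $\frac{48}{7921} \approx 0.0060598$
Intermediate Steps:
$a{\left(n \right)} = - 6 n$
$\frac{a{\left(-72 \right)}}{\left(-121 + f\right)^{2}} = \frac{\left(-6\right) \left(-72\right)}{\left(-121 - 146\right)^{2}} = \frac{432}{\left(-267\right)^{2}} = \frac{432}{71289} = 432 \cdot \frac{1}{71289} = \frac{48}{7921}$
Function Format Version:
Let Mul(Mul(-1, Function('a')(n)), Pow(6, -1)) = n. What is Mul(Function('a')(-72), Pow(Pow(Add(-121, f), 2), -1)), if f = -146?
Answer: Rational(48, 7921) ≈ 0.0060598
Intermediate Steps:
Function('a')(n) = Mul(-6, n)
Mul(Function('a')(-72), Pow(Pow(Add(-121, f), 2), -1)) = Mul(Mul(-6, -72), Pow(Pow(Add(-121, -146), 2), -1)) = Mul(432, Pow(Pow(-267, 2), -1)) = Mul(432, Pow(71289, -1)) = Mul(432, Rational(1, 71289)) = Rational(48, 7921)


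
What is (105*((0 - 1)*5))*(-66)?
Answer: 34650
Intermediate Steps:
(105*((0 - 1)*5))*(-66) = (105*(-1*5))*(-66) = (105*(-5))*(-66) = -525*(-66) = 34650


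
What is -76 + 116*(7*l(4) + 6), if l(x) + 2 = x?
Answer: 2244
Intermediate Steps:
l(x) = -2 + x
-76 + 116*(7*l(4) + 6) = -76 + 116*(7*(-2 + 4) + 6) = -76 + 116*(7*2 + 6) = -76 + 116*(14 + 6) = -76 + 116*20 = -76 + 2320 = 2244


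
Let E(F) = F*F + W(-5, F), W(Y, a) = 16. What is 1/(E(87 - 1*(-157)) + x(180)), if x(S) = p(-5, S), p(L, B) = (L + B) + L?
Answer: 1/59722 ≈ 1.6744e-5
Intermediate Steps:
p(L, B) = B + 2*L (p(L, B) = (B + L) + L = B + 2*L)
x(S) = -10 + S (x(S) = S + 2*(-5) = S - 10 = -10 + S)
E(F) = 16 + F² (E(F) = F*F + 16 = F² + 16 = 16 + F²)
1/(E(87 - 1*(-157)) + x(180)) = 1/((16 + (87 - 1*(-157))²) + (-10 + 180)) = 1/((16 + (87 + 157)²) + 170) = 1/((16 + 244²) + 170) = 1/((16 + 59536) + 170) = 1/(59552 + 170) = 1/59722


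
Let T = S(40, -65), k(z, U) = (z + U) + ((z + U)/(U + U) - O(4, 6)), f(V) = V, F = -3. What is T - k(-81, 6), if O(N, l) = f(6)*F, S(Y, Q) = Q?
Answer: -7/4 ≈ -1.7500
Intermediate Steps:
O(N, l) = -18 (O(N, l) = 6*(-3) = -18)
k(z, U) = 18 + U + z + (U + z)/(2*U) (k(z, U) = (z + U) + ((z + U)/(U + U) - 1*(-18)) = (U + z) + ((U + z)/((2*U)) + 18) = (U + z) + ((U + z)*(1/(2*U)) + 18) = (U + z) + ((U + z)/(2*U) + 18) = (U + z) + (18 + (U + z)/(2*U)) = 18 + U + z + (U + z)/(2*U))
T = -65
T - k(-81, 6) = -65 - (37/2 + 6 - 81 + (½)*(-81)/6) = -65 - (37/2 + 6 - 81 + (½)*(-81)*(⅙)) = -65 - (37/2 + 6 - 81 - 27/4) = -65 - 1*(-253/4) = -65 + 253/4 = -7/4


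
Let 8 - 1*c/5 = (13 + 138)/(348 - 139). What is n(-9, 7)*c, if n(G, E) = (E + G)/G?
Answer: 1690/209 ≈ 8.0861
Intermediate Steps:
c = 7605/209 (c = 40 - 5*(13 + 138)/(348 - 139) = 40 - 755/209 = 7605/209 ≈ 36.388)
n(G, E) = (E + G)/G
n(-9, 7)*c = ((7 - 9)/(-9))*(7605/209) = -⅑*(-2)*(7605/209) = (2/9)*(7605/209) = 1690/209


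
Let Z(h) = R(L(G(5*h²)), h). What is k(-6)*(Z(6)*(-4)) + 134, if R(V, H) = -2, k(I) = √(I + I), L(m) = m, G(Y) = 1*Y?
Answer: 134 + 16*I*√3 ≈ 134.0 + 27.713*I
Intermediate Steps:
G(Y) = Y
k(I) = √2*√I (k(I) = √(2*I) = √2*√I)
Z(h) = -2
k(-6)*(Z(6)*(-4)) + 134 = (√2*√(-6))*(-2*(-4)) + 134 = (√2*(I*√6))*8 + 134 = (2*I*√3)*8 + 134 = 16*I*√3 + 134 = 134 + 16*I*√3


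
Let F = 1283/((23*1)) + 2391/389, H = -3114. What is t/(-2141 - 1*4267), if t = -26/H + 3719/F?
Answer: -51814654441/5528198004480 ≈ -0.0093728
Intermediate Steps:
F = 554080/8947 (F = 1283/23 + 2391*(1/389) = 1283*(1/23) + 2391/389 = 1283/23 + 2391/389 = 554080/8947 ≈ 61.929)
t = 51814654441/862702560 (t = -26/(-3114) + 3719/(554080/8947) = -26*(-1/3114) + 3719*(8947/554080) = 13/1557 + 33273893/554080 = 51814654441/862702560 ≈ 60.061)
t/(-2141 - 1*4267) = 51814654441/(862702560*(-2141 - 1*4267)) = 51814654441/(862702560*(-2141 - 4267)) = (51814654441/862702560)/(-6408) = (51814654441/862702560)*(-1/6408) = -51814654441/5528198004480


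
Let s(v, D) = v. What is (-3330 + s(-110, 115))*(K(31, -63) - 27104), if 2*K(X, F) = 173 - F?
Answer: 92831840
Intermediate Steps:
K(X, F) = 173/2 - F/2 (K(X, F) = (173 - F)/2 = 173/2 - F/2)
(-3330 + s(-110, 115))*(K(31, -63) - 27104) = (-3330 - 110)*((173/2 - ½*(-63)) - 27104) = -3440*((173/2 + 63/2) - 27104) = -3440*(118 - 27104) = -3440*(-26986) = 92831840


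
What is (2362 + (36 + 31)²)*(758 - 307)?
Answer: 3089801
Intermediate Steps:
(2362 + (36 + 31)²)*(758 - 307) = (2362 + 67²)*451 = (2362 + 4489)*451 = 6851*451 = 3089801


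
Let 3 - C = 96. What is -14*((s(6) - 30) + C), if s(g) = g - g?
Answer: 1722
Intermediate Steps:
C = -93 (C = 3 - 1*96 = 3 - 96 = -93)
s(g) = 0
-14*((s(6) - 30) + C) = -14*((0 - 30) - 93) = -14*(-30 - 93) = -14*(-123) = 1722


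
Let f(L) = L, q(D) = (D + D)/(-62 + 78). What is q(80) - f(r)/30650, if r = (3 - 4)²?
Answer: 306499/30650 ≈ 10.000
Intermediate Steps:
r = 1 (r = (-1)² = 1)
q(D) = D/8 (q(D) = (2*D)/16 = (2*D)*(1/16) = D/8)
q(80) - f(r)/30650 = (⅛)*80 - 1/30650 = 10 - 1/30650 = 306499/30650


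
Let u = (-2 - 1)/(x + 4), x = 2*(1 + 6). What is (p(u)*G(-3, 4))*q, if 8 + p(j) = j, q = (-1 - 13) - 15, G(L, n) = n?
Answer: 2842/3 ≈ 947.33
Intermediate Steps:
x = 14 (x = 2*7 = 14)
q = -29 (q = -14 - 15 = -29)
u = -⅙ (u = (-2 - 1)/(14 + 4) = -3/18 = -3*1/18 = -⅙ ≈ -0.16667)
p(j) = -8 + j
(p(u)*G(-3, 4))*q = ((-8 - ⅙)*4)*(-29) = -49/6*4*(-29) = -98/3*(-29) = 2842/3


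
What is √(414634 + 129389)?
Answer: 3*√60447 ≈ 737.58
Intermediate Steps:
√(414634 + 129389) = √544023 = 3*√60447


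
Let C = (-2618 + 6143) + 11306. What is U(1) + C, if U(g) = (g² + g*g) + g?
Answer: 14834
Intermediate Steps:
U(g) = g + 2*g² (U(g) = (g² + g²) + g = 2*g² + g = g + 2*g²)
C = 14831 (C = 3525 + 11306 = 14831)
U(1) + C = 1*(1 + 2*1) + 14831 = 1*(1 + 2) + 14831 = 1*3 + 14831 = 3 + 14831 = 14834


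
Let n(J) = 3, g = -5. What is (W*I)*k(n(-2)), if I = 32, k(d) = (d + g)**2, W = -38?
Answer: -4864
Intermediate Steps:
k(d) = (-5 + d)**2 (k(d) = (d - 5)**2 = (-5 + d)**2)
(W*I)*k(n(-2)) = (-38*32)*(-5 + 3)**2 = -1216*(-2)**2 = -1216*4 = -4864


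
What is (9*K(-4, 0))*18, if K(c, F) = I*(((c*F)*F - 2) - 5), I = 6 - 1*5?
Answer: -1134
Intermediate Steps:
I = 1 (I = 6 - 5 = 1)
K(c, F) = -7 + c*F² (K(c, F) = 1*(((c*F)*F - 2) - 5) = 1*(((F*c)*F - 2) - 5) = 1*((c*F² - 2) - 5) = 1*((-2 + c*F²) - 5) = 1*(-7 + c*F²) = -7 + c*F²)
(9*K(-4, 0))*18 = (9*(-7 - 4*0²))*18 = (9*(-7 - 4*0))*18 = (9*(-7 + 0))*18 = (9*(-7))*18 = -63*18 = -1134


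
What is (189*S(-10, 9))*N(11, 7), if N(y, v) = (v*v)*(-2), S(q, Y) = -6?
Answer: 111132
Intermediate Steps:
N(y, v) = -2*v² (N(y, v) = v²*(-2) = -2*v²)
(189*S(-10, 9))*N(11, 7) = (189*(-6))*(-2*7²) = -(-2268)*49 = -1134*(-98) = 111132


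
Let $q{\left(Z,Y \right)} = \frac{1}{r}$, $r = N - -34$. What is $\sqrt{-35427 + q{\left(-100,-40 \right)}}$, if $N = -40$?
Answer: $\frac{i \sqrt{1275378}}{6} \approx 188.22 i$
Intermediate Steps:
$r = -6$ ($r = -40 - -34 = -40 + 34 = -6$)
$q{\left(Z,Y \right)} = - \frac{1}{6}$ ($q{\left(Z,Y \right)} = \frac{1}{-6} = - \frac{1}{6}$)
$\sqrt{-35427 + q{\left(-100,-40 \right)}} = \sqrt{-35427 - \frac{1}{6}} = \sqrt{- \frac{212563}{6}} = \frac{i \sqrt{1275378}}{6}$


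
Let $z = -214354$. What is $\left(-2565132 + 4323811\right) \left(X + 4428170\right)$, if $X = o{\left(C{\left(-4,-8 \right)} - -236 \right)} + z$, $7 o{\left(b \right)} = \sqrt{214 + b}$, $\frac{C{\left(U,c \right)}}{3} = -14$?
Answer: $7410749709064 + \frac{3517358 \sqrt{102}}{7} \approx 7.4108 \cdot 10^{12}$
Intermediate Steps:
$C{\left(U,c \right)} = -42$ ($C{\left(U,c \right)} = 3 \left(-14\right) = -42$)
$o{\left(b \right)} = \frac{\sqrt{214 + b}}{7}$
$X = -214354 + \frac{2 \sqrt{102}}{7}$ ($X = \frac{\sqrt{214 - -194}}{7} - 214354 = \frac{\sqrt{214 + \left(-42 + 236\right)}}{7} - 214354 = \frac{\sqrt{214 + 194}}{7} - 214354 = \frac{\sqrt{408}}{7} - 214354 = \frac{2 \sqrt{102}}{7} - 214354 = -214354 + \frac{2 \sqrt{102}}{7} \approx -2.1435 \cdot 10^{5}$)
$\left(-2565132 + 4323811\right) \left(X + 4428170\right) = \left(-2565132 + 4323811\right) \left(\left(-214354 + \frac{2 \sqrt{102}}{7}\right) + 4428170\right) = 1758679 \left(4213816 + \frac{2 \sqrt{102}}{7}\right) = 7410749709064 + \frac{3517358 \sqrt{102}}{7}$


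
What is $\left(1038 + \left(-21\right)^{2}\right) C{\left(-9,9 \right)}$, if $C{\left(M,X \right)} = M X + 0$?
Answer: $-119799$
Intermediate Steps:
$C{\left(M,X \right)} = M X$
$\left(1038 + \left(-21\right)^{2}\right) C{\left(-9,9 \right)} = \left(1038 + \left(-21\right)^{2}\right) \left(\left(-9\right) 9\right) = \left(1038 + 441\right) \left(-81\right) = 1479 \left(-81\right) = -119799$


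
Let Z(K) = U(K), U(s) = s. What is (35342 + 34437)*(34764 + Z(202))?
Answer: 2439892514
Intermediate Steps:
Z(K) = K
(35342 + 34437)*(34764 + Z(202)) = (35342 + 34437)*(34764 + 202) = 69779*34966 = 2439892514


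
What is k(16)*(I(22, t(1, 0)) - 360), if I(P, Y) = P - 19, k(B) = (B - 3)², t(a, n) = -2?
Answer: -60333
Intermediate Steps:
k(B) = (-3 + B)²
I(P, Y) = -19 + P
k(16)*(I(22, t(1, 0)) - 360) = (-3 + 16)²*((-19 + 22) - 360) = 13²*(3 - 360) = 169*(-357) = -60333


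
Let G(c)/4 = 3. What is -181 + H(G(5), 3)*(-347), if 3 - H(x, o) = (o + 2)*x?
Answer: 19598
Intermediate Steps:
G(c) = 12 (G(c) = 4*3 = 12)
H(x, o) = 3 - x*(2 + o) (H(x, o) = 3 - (o + 2)*x = 3 - (2 + o)*x = 3 - x*(2 + o))
-181 + H(G(5), 3)*(-347) = -181 + (3 - 2*12 - 1*3*12)*(-347) = -181 + (3 - 24 - 36)*(-347) = -181 - 57*(-347) = -181 + 19779 = 19598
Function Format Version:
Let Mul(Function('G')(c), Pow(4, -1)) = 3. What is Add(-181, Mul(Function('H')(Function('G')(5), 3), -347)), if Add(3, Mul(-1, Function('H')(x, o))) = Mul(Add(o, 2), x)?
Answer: 19598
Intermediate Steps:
Function('G')(c) = 12 (Function('G')(c) = Mul(4, 3) = 12)
Function('H')(x, o) = Add(3, Mul(-1, x, Add(2, o))) (Function('H')(x, o) = Add(3, Mul(-1, Mul(Add(o, 2), x))) = Add(3, Mul(-1, Mul(Add(2, o), x))) = Add(3, Mul(-1, Mul(x, Add(2, o)))) = Add(3, Mul(-1, x, Add(2, o))))
Add(-181, Mul(Function('H')(Function('G')(5), 3), -347)) = Add(-181, Mul(Add(3, Mul(-2, 12), Mul(-1, 3, 12)), -347)) = Add(-181, Mul(Add(3, -24, -36), -347)) = Add(-181, Mul(-57, -347)) = Add(-181, 19779) = 19598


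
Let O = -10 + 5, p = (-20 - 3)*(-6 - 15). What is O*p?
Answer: -2415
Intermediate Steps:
p = 483 (p = -23*(-21) = 483)
O = -5
O*p = -5*483 = -2415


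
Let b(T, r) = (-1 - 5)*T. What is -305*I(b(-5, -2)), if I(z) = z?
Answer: -9150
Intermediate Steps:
b(T, r) = -6*T
-305*I(b(-5, -2)) = -(-1830)*(-5) = -305*30 = -9150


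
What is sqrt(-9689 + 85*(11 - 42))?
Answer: 2*I*sqrt(3081) ≈ 111.01*I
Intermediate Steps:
sqrt(-9689 + 85*(11 - 42)) = sqrt(-9689 + 85*(-31)) = sqrt(-9689 - 2635) = sqrt(-12324) = 2*I*sqrt(3081)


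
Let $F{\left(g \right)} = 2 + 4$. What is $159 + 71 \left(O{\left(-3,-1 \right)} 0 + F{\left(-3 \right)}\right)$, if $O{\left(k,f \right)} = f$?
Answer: $585$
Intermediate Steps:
$F{\left(g \right)} = 6$
$159 + 71 \left(O{\left(-3,-1 \right)} 0 + F{\left(-3 \right)}\right) = 159 + 71 \left(\left(-1\right) 0 + 6\right) = 159 + 71 \left(0 + 6\right) = 159 + 71 \cdot 6 = 159 + 426 = 585$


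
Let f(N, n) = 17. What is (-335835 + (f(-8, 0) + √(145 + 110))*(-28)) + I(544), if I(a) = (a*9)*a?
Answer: 2327113 - 28*√255 ≈ 2.3267e+6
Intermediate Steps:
I(a) = 9*a² (I(a) = (9*a)*a = 9*a²)
(-335835 + (f(-8, 0) + √(145 + 110))*(-28)) + I(544) = (-335835 + (17 + √(145 + 110))*(-28)) + 9*544² = (-335835 + (17 + √255)*(-28)) + 9*295936 = (-335835 + (-476 - 28*√255)) + 2663424 = (-336311 - 28*√255) + 2663424 = 2327113 - 28*√255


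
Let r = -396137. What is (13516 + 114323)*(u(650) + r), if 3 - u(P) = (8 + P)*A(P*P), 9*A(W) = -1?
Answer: -151896083924/3 ≈ -5.0632e+10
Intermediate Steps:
A(W) = -⅑ (A(W) = (⅑)*(-1) = -⅑)
u(P) = 35/9 + P/9 (u(P) = 3 - (8 + P)*(-1)/9 = 3 - (-8/9 - P/9) = 3 + (8/9 + P/9) = 35/9 + P/9)
(13516 + 114323)*(u(650) + r) = (13516 + 114323)*((35/9 + (⅑)*650) - 396137) = 127839*((35/9 + 650/9) - 396137) = 127839*(685/9 - 396137) = 127839*(-3564548/9) = -151896083924/3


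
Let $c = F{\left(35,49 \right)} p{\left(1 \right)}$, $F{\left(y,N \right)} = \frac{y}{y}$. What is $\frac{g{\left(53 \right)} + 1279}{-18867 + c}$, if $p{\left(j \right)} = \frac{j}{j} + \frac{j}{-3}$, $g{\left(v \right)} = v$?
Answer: $- \frac{3996}{56599} \approx -0.070602$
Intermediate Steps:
$p{\left(j \right)} = 1 - \frac{j}{3}$ ($p{\left(j \right)} = 1 + j \left(- \frac{1}{3}\right) = 1 - \frac{j}{3}$)
$F{\left(y,N \right)} = 1$
$c = \frac{2}{3}$ ($c = 1 \left(1 - \frac{1}{3}\right) = 1 \cdot \frac{2}{3} = \frac{2}{3} \approx 0.66667$)
$\frac{g{\left(53 \right)} + 1279}{-18867 + c} = \frac{53 + 1279}{-18867 + \frac{2}{3}} = \frac{1332}{- \frac{56599}{3}} = 1332 \left(- \frac{3}{56599}\right) = - \frac{3996}{56599}$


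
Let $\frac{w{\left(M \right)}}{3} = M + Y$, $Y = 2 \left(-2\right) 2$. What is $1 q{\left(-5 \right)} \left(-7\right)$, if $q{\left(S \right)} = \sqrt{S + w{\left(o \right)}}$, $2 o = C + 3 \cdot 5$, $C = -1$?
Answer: $- 14 i \sqrt{2} \approx - 19.799 i$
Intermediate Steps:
$Y = -8$ ($Y = \left(-4\right) 2 = -8$)
$o = 7$ ($o = \frac{-1 + 3 \cdot 5}{2} = \frac{-1 + 15}{2} = \frac{1}{2} \cdot 14 = 7$)
$w{\left(M \right)} = -24 + 3 M$ ($w{\left(M \right)} = 3 \left(M - 8\right) = 3 \left(-8 + M\right) = -24 + 3 M$)
$q{\left(S \right)} = \sqrt{-3 + S}$ ($q{\left(S \right)} = \sqrt{S + \left(-24 + 3 \cdot 7\right)} = \sqrt{S + \left(-24 + 21\right)} = \sqrt{S - 3} = \sqrt{-3 + S}$)
$1 q{\left(-5 \right)} \left(-7\right) = 1 \sqrt{-3 - 5} \left(-7\right) = 1 \sqrt{-8} \left(-7\right) = 1 \cdot 2 i \sqrt{2} \left(-7\right) = 2 i \sqrt{2} \left(-7\right) = - 14 i \sqrt{2}$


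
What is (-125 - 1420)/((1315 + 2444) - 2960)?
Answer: -1545/799 ≈ -1.9337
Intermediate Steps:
(-125 - 1420)/((1315 + 2444) - 2960) = -1545/(3759 - 2960) = -1545/799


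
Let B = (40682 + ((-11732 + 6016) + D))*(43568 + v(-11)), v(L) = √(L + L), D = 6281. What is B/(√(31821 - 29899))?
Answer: 41247*√2*(43568 + I*√22)/62 ≈ 4.0991e+7 + 4412.9*I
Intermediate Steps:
v(L) = √2*√L (v(L) = √(2*L) = √2*√L)
B = 1797049296 + 41247*I*√22 (B = (40682 + ((-11732 + 6016) + 6281))*(43568 + √2*√(-11)) = (40682 + (-5716 + 6281))*(43568 + √2*(I*√11)) = (40682 + 565)*(43568 + I*√22) = 41247*(43568 + I*√22) = 1797049296 + 41247*I*√22 ≈ 1.797e+9 + 1.9347e+5*I)
B/(√(31821 - 29899)) = (1797049296 + 41247*I*√22)/(√(31821 - 29899)) = (1797049296 + 41247*I*√22)/(√1922) = (1797049296 + 41247*I*√22)/((31*√2)) = (1797049296 + 41247*I*√22)*(√2/62) = √2*(1797049296 + 41247*I*√22)/62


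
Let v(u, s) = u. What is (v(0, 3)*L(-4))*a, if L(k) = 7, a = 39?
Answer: 0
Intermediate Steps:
(v(0, 3)*L(-4))*a = (0*7)*39 = 0*39 = 0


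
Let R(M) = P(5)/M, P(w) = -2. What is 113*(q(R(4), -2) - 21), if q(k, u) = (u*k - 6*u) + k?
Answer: -1921/2 ≈ -960.50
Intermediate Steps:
R(M) = -2/M
q(k, u) = k - 6*u + k*u (q(k, u) = (k*u - 6*u) + k = (-6*u + k*u) + k = k - 6*u + k*u)
113*(q(R(4), -2) - 21) = 113*((-2/4 - 6*(-2) - 2/4*(-2)) - 21) = 113*((-2*1/4 + 12 - 2*1/4*(-2)) - 21) = 113*((-1/2 + 12 - 1/2*(-2)) - 21) = 113*((-1/2 + 12 + 1) - 21) = 113*(25/2 - 21) = 113*(-17/2) = -1921/2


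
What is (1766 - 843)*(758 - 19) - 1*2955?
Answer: 679142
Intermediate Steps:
(1766 - 843)*(758 - 19) - 1*2955 = 923*739 - 2955 = 682097 - 2955 = 679142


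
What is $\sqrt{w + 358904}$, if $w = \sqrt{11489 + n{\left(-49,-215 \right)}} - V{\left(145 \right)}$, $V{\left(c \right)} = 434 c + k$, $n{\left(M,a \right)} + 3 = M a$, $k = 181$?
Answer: $\sqrt{295793 + 19 \sqrt{61}} \approx 544.0$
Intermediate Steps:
$n{\left(M,a \right)} = -3 + M a$
$V{\left(c \right)} = 181 + 434 c$ ($V{\left(c \right)} = 434 c + 181 = 181 + 434 c$)
$w = -63111 + 19 \sqrt{61}$ ($w = \sqrt{11489 - -10532} - \left(181 + 434 \cdot 145\right) = \sqrt{11489 + \left(-3 + 10535\right)} - \left(181 + 62930\right) = \sqrt{11489 + 10532} - 63111 = \sqrt{22021} - 63111 = 19 \sqrt{61} - 63111 = -63111 + 19 \sqrt{61} \approx -62963.0$)
$\sqrt{w + 358904} = \sqrt{\left(-63111 + 19 \sqrt{61}\right) + 358904} = \sqrt{295793 + 19 \sqrt{61}}$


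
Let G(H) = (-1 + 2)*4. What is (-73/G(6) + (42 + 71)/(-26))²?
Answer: 1380625/2704 ≈ 510.59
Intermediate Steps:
G(H) = 4 (G(H) = 1*4 = 4)
(-73/G(6) + (42 + 71)/(-26))² = (-73/4 + (42 + 71)/(-26))² = (-73*¼ + 113*(-1/26))² = (-73/4 - 113/26)² = (-1175/52)² = 1380625/2704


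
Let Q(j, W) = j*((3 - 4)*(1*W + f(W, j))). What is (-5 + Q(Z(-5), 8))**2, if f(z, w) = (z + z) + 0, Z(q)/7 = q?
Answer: 697225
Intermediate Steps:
Z(q) = 7*q
f(z, w) = 2*z (f(z, w) = 2*z + 0 = 2*z)
Q(j, W) = -3*W*j (Q(j, W) = j*((3 - 4)*(1*W + 2*W)) = j*(-(W + 2*W)) = j*(-3*W) = -3*W*j)
(-5 + Q(Z(-5), 8))**2 = (-5 - 3*8*7*(-5))**2 = (-5 - 3*8*(-35))**2 = (-5 + 840)**2 = 835**2 = 697225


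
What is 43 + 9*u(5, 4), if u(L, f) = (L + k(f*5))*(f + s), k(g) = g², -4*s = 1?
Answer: 54847/4 ≈ 13712.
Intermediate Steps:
s = -¼ (s = -¼*1 = -¼ ≈ -0.25000)
u(L, f) = (-¼ + f)*(L + 25*f²) (u(L, f) = (L + (f*5)²)*(f - ¼) = (L + (5*f)²)*(-¼ + f) = (L + 25*f²)*(-¼ + f) = (-¼ + f)*(L + 25*f²))
43 + 9*u(5, 4) = 43 + 9*(25*4³ - 25/4*4² - ¼*5 + 5*4) = 43 + 9*(25*64 - 25/4*16 - 5/4 + 20) = 43 + 9*(1600 - 100 - 5/4 + 20) = 43 + 9*(6075/4) = 43 + 54675/4 = 54847/4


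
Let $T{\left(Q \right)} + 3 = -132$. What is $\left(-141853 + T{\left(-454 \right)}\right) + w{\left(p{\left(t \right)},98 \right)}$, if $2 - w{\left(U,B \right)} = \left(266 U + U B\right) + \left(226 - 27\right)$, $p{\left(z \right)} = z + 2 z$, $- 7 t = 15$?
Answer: $-139845$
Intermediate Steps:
$T{\left(Q \right)} = -135$ ($T{\left(Q \right)} = -3 - 132 = -135$)
$t = - \frac{15}{7}$ ($t = \left(- \frac{1}{7}\right) 15 = - \frac{15}{7} \approx -2.1429$)
$p{\left(z \right)} = 3 z$
$w{\left(U,B \right)} = -197 - 266 U - B U$ ($w{\left(U,B \right)} = 2 - \left(\left(266 U + U B\right) + \left(226 - 27\right)\right) = 2 - \left(\left(266 U + B U\right) + \left(226 - 27\right)\right) = 2 - \left(\left(266 U + B U\right) + 199\right) = 2 - \left(199 + 266 U + B U\right) = -197 - 266 U - B U$)
$\left(-141853 + T{\left(-454 \right)}\right) + w{\left(p{\left(t \right)},98 \right)} = \left(-141853 - 135\right) - \left(197 + 364 \cdot 3 \left(- \frac{15}{7}\right)\right) = -141988 - \left(-1513 - 630\right) = -141988 + \left(-197 + 1710 + 630\right) = -141988 + 2143 = -139845$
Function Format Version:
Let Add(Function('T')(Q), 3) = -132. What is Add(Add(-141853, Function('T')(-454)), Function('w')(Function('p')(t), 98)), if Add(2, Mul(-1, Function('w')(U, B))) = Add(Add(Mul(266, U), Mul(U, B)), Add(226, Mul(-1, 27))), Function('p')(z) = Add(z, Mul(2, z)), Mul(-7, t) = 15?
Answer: -139845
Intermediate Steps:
Function('T')(Q) = -135 (Function('T')(Q) = Add(-3, -132) = -135)
t = Rational(-15, 7) (t = Mul(Rational(-1, 7), 15) = Rational(-15, 7) ≈ -2.1429)
Function('p')(z) = Mul(3, z)
Function('w')(U, B) = Add(-197, Mul(-266, U), Mul(-1, B, U)) (Function('w')(U, B) = Add(2, Mul(-1, Add(Add(Mul(266, U), Mul(U, B)), Add(226, Mul(-1, 27))))) = Add(2, Mul(-1, Add(Add(Mul(266, U), Mul(B, U)), Add(226, -27)))) = Add(2, Mul(-1, Add(Add(Mul(266, U), Mul(B, U)), 199))) = Add(2, Mul(-1, Add(199, Mul(266, U), Mul(B, U)))) = Add(2, Add(-199, Mul(-266, U), Mul(-1, B, U))) = Add(-197, Mul(-266, U), Mul(-1, B, U)))
Add(Add(-141853, Function('T')(-454)), Function('w')(Function('p')(t), 98)) = Add(Add(-141853, -135), Add(-197, Mul(-266, Mul(3, Rational(-15, 7))), Mul(-1, 98, Mul(3, Rational(-15, 7))))) = Add(-141988, Add(-197, Mul(-266, Rational(-45, 7)), Mul(-1, 98, Rational(-45, 7)))) = Add(-141988, Add(-197, 1710, 630)) = Add(-141988, 2143) = -139845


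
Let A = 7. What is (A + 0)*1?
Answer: 7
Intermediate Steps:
(A + 0)*1 = (7 + 0)*1 = 7*1 = 7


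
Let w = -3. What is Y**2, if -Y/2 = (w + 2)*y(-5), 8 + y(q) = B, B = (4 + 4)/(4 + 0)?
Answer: 144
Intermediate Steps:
B = 2 (B = 8/4 = 8*(1/4) = 2)
y(q) = -6 (y(q) = -8 + 2 = -6)
Y = -12 (Y = -2*(-3 + 2)*(-6) = -(-2)*(-6) = -2*6 = -12)
Y**2 = (-12)**2 = 144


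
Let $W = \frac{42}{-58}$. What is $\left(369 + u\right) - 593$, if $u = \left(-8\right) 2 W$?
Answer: $- \frac{6160}{29} \approx -212.41$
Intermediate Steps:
$W = - \frac{21}{29}$ ($W = 42 \left(- \frac{1}{58}\right) = - \frac{21}{29} \approx -0.72414$)
$u = \frac{336}{29}$ ($u = \left(-8\right) 2 \left(- \frac{21}{29}\right) = \left(-16\right) \left(- \frac{21}{29}\right) = \frac{336}{29} \approx 11.586$)
$\left(369 + u\right) - 593 = \left(369 + \frac{336}{29}\right) - 593 = \frac{11037}{29} - 593 = - \frac{6160}{29}$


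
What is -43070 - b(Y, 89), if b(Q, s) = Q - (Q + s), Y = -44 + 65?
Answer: -42981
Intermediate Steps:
Y = 21
b(Q, s) = -s (b(Q, s) = Q + (-Q - s) = -s)
-43070 - b(Y, 89) = -43070 - (-1)*89 = -43070 - 1*(-89) = -43070 + 89 = -42981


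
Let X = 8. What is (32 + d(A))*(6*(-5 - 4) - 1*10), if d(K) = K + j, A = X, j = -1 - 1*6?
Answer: -2112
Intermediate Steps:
j = -7 (j = -1 - 6 = -7)
A = 8
d(K) = -7 + K (d(K) = K - 7 = -7 + K)
(32 + d(A))*(6*(-5 - 4) - 1*10) = (32 + (-7 + 8))*(6*(-5 - 4) - 1*10) = (32 + 1)*(6*(-9) - 10) = 33*(-54 - 10) = 33*(-64) = -2112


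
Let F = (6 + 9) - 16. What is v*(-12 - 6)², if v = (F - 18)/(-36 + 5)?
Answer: 6156/31 ≈ 198.58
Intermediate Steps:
F = -1 (F = 15 - 16 = -1)
v = 19/31 (v = (-1 - 18)/(-36 + 5) = -19/(-31) = -19*(-1/31) = 19/31 ≈ 0.61290)
v*(-12 - 6)² = 19*(-12 - 6)²/31 = (19/31)*(-18)² = (19/31)*324 = 6156/31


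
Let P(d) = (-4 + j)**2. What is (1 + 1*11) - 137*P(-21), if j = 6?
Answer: -536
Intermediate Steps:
P(d) = 4 (P(d) = (-4 + 6)**2 = 2**2 = 4)
(1 + 1*11) - 137*P(-21) = (1 + 1*11) - 137*4 = (1 + 11) - 548 = 12 - 548 = -536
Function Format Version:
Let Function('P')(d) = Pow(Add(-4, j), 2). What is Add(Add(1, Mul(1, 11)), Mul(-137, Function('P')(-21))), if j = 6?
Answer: -536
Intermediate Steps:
Function('P')(d) = 4 (Function('P')(d) = Pow(Add(-4, 6), 2) = Pow(2, 2) = 4)
Add(Add(1, Mul(1, 11)), Mul(-137, Function('P')(-21))) = Add(Add(1, Mul(1, 11)), Mul(-137, 4)) = Add(Add(1, 11), -548) = Add(12, -548) = -536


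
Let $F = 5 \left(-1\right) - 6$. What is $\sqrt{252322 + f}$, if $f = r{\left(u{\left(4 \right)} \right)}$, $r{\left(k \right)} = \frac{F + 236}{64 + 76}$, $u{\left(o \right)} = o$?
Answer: $\frac{\sqrt{49455427}}{14} \approx 502.32$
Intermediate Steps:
$F = -11$ ($F = -5 - 6 = -11$)
$r{\left(k \right)} = \frac{45}{28}$ ($r{\left(k \right)} = \frac{-11 + 236}{64 + 76} = \frac{225}{140} = 225 \cdot \frac{1}{140} = \frac{45}{28}$)
$f = \frac{45}{28} \approx 1.6071$
$\sqrt{252322 + f} = \sqrt{252322 + \frac{45}{28}} = \sqrt{\frac{7065061}{28}} = \frac{\sqrt{49455427}}{14}$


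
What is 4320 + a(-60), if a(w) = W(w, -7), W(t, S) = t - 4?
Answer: 4256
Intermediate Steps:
W(t, S) = -4 + t
a(w) = -4 + w
4320 + a(-60) = 4320 + (-4 - 60) = 4320 - 64 = 4256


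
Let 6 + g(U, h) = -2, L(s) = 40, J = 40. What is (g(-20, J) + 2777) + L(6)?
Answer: 2809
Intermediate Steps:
g(U, h) = -8 (g(U, h) = -6 - 2 = -8)
(g(-20, J) + 2777) + L(6) = (-8 + 2777) + 40 = 2769 + 40 = 2809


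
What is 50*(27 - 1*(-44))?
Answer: 3550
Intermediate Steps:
50*(27 - 1*(-44)) = 50*(27 + 44) = 50*71 = 3550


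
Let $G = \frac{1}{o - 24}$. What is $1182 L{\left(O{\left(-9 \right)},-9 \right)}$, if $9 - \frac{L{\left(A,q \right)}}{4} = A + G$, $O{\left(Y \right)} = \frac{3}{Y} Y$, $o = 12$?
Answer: $28762$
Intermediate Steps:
$G = - \frac{1}{12}$ ($G = \frac{1}{12 - 24} = \frac{1}{-12} = - \frac{1}{12} \approx -0.083333$)
$O{\left(Y \right)} = 3$
$L{\left(A,q \right)} = \frac{109}{3} - 4 A$ ($L{\left(A,q \right)} = 36 - 4 \left(A - \frac{1}{12}\right) = 36 - 4 \left(- \frac{1}{12} + A\right) = 36 - \left(- \frac{1}{3} + 4 A\right) = \frac{109}{3} - 4 A$)
$1182 L{\left(O{\left(-9 \right)},-9 \right)} = 1182 \left(\frac{109}{3} - 12\right) = 1182 \cdot \frac{73}{3} = 28762$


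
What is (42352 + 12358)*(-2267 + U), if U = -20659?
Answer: -1254281460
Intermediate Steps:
(42352 + 12358)*(-2267 + U) = (42352 + 12358)*(-2267 - 20659) = 54710*(-22926) = -1254281460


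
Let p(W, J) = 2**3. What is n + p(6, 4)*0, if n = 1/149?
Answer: 1/149 ≈ 0.0067114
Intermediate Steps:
p(W, J) = 8
n = 1/149 ≈ 0.0067114
n + p(6, 4)*0 = 1/149 + 8*0 = 1/149 + 0 = 1/149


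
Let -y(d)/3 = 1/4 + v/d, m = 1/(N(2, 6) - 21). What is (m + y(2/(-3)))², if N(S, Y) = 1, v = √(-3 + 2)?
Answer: (8 - 45*I)²/100 ≈ -19.61 - 7.2*I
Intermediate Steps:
v = I (v = √(-1) = I ≈ 1.0*I)
m = -1/20 (m = 1/(1 - 21) = 1/(-20) = -1/20 ≈ -0.050000)
y(d) = -¾ - 3*I/d (y(d) = -3*(1/4 + I/d) = -3*(1*(¼) + I/d) = -3*(¼ + I/d) = -¾ - 3*I/d)
(m + y(2/(-3)))² = (-1/20 + (-¾ - 3*I/(2/(-3))))² = (-1/20 + (-¾ - 3*I/(2*(-⅓))))² = (-1/20 + (-¾ - 3*I/(-⅔)))² = (-1/20 + (-¾ - 3*I*(-3/2)))² = (-1/20 + (-¾ + 9*I/2))² = (-⅘ + 9*I/2)²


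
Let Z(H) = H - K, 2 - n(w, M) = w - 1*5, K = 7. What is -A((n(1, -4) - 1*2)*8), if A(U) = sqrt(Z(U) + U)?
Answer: -sqrt(57) ≈ -7.5498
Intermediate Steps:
n(w, M) = 7 - w (n(w, M) = 2 - (w - 1*5) = 2 - (w - 5) = 2 - (-5 + w) = 2 + (5 - w) = 7 - w)
Z(H) = -7 + H (Z(H) = H - 1*7 = H - 7 = -7 + H)
A(U) = sqrt(-7 + 2*U) (A(U) = sqrt((-7 + U) + U) = sqrt(-7 + 2*U))
-A((n(1, -4) - 1*2)*8) = -sqrt(-7 + 2*(((7 - 1*1) - 1*2)*8)) = -sqrt(-7 + 2*(((7 - 1) - 2)*8)) = -sqrt(-7 + 2*((6 - 2)*8)) = -sqrt(-7 + 2*(4*8)) = -sqrt(-7 + 2*32) = -sqrt(-7 + 64) = -sqrt(57)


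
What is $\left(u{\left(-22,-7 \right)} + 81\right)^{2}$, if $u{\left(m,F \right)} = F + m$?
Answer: $2704$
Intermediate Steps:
$\left(u{\left(-22,-7 \right)} + 81\right)^{2} = \left(\left(-7 - 22\right) + 81\right)^{2} = \left(-29 + 81\right)^{2} = 52^{2} = 2704$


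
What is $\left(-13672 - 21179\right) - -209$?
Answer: $-34642$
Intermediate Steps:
$\left(-13672 - 21179\right) - -209 = -34851 + \left(-43 + 252\right) = -34851 + 209 = -34642$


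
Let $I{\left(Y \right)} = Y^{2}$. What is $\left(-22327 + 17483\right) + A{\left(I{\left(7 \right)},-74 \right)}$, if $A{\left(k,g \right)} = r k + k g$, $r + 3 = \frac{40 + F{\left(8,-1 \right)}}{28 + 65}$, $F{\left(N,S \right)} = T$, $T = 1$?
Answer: $- \frac{799372}{93} \approx -8595.4$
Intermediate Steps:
$F{\left(N,S \right)} = 1$
$r = - \frac{238}{93}$ ($r = -3 + \frac{40 + 1}{28 + 65} = -3 + \frac{41}{93} = - \frac{238}{93} \approx -2.5591$)
$A{\left(k,g \right)} = - \frac{238 k}{93} + g k$ ($A{\left(k,g \right)} = - \frac{238 k}{93} + k g = - \frac{238 k}{93} + g k$)
$\left(-22327 + 17483\right) + A{\left(I{\left(7 \right)},-74 \right)} = \left(-22327 + 17483\right) + \frac{7^{2} \left(-238 + 93 \left(-74\right)\right)}{93} = -4844 + \frac{1}{93} \cdot 49 \left(-238 - 6882\right) = -4844 + \frac{1}{93} \cdot 49 \left(-7120\right) = -4844 - \frac{348880}{93} = - \frac{799372}{93}$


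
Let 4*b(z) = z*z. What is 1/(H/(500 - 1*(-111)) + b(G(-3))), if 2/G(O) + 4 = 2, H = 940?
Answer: 52/93 ≈ 0.55914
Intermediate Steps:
G(O) = -1 (G(O) = 2/(-4 + 2) = 2/(-2) = 2*(-½) = -1)
b(z) = z²/4 (b(z) = (z*z)/4 = z²/4)
1/(H/(500 - 1*(-111)) + b(G(-3))) = 1/(940/(500 - 1*(-111)) + (¼)*(-1)²) = 1/(940/(500 + 111) + (¼)*1) = 1/(940/611 + ¼) = 1/(940*(1/611) + ¼) = 1/(20/13 + ¼) = 1/(93/52) = 52/93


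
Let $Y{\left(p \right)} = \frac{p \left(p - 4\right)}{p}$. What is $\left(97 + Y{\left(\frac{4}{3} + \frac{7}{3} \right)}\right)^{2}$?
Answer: $\frac{84100}{9} \approx 9344.4$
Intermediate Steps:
$Y{\left(p \right)} = -4 + p$ ($Y{\left(p \right)} = \frac{p \left(-4 + p\right)}{p} = -4 + p$)
$\left(97 + Y{\left(\frac{4}{3} + \frac{7}{3} \right)}\right)^{2} = \left(97 + \left(-4 + \left(\frac{4}{3} + \frac{7}{3}\right)\right)\right)^{2} = \left(97 + \left(-4 + \frac{11}{3}\right)\right)^{2} = \left(97 - \frac{1}{3}\right)^{2} = \left(\frac{290}{3}\right)^{2} = \frac{84100}{9}$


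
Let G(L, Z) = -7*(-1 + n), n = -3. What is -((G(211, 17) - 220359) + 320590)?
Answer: -100259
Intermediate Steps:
G(L, Z) = 28 (G(L, Z) = -7*(-1 - 3) = -7*(-4) = 28)
-((G(211, 17) - 220359) + 320590) = -((28 - 220359) + 320590) = -(-220331 + 320590) = -1*100259 = -100259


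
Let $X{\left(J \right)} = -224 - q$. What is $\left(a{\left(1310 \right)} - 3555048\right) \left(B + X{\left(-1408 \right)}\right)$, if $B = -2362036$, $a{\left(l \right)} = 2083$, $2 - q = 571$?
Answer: $8391005463815$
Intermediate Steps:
$q = -569$ ($q = 2 - 571 = -569$)
$X{\left(J \right)} = 345$ ($X{\left(J \right)} = -224 - -569 = -224 + 569 = 345$)
$\left(a{\left(1310 \right)} - 3555048\right) \left(B + X{\left(-1408 \right)}\right) = \left(2083 - 3555048\right) \left(-2362036 + 345\right) = \left(-3552965\right) \left(-2361691\right) = 8391005463815$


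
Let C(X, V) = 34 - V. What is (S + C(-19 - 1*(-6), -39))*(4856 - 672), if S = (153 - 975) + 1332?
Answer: 2439272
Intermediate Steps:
S = 510 (S = -822 + 1332 = 510)
(S + C(-19 - 1*(-6), -39))*(4856 - 672) = (510 + (34 - 1*(-39)))*(4856 - 672) = (510 + (34 + 39))*4184 = (510 + 73)*4184 = 583*4184 = 2439272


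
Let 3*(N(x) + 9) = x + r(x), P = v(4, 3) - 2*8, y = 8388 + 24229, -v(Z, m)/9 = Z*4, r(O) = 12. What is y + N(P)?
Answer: 97676/3 ≈ 32559.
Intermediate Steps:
v(Z, m) = -36*Z (v(Z, m) = -9*Z*4 = -36*Z)
y = 32617
P = -160 (P = -36*4 - 2*8 = -144 - 16 = -160)
N(x) = -5 + x/3 (N(x) = -9 + (x + 12)/3 = -9 + (12 + x)/3 = -9 + (4 + x/3) = -5 + x/3)
y + N(P) = 32617 + (-5 + (⅓)*(-160)) = 32617 + (-5 - 160/3) = 32617 - 175/3 = 97676/3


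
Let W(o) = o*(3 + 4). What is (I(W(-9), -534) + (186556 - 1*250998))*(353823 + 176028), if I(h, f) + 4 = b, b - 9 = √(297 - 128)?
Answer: -34135120824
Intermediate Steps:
W(o) = 7*o (W(o) = o*7 = 7*o)
b = 22 (b = 9 + √(297 - 128) = 9 + √169 = 9 + 13 = 22)
I(h, f) = 18 (I(h, f) = -4 + 22 = 18)
(I(W(-9), -534) + (186556 - 1*250998))*(353823 + 176028) = (18 + (186556 - 1*250998))*(353823 + 176028) = (18 + (186556 - 250998))*529851 = (18 - 64442)*529851 = -64424*529851 = -34135120824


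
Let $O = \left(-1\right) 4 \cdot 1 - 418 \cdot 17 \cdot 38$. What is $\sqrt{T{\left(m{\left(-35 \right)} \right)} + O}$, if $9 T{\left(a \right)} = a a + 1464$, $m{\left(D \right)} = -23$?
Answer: $\frac{i \sqrt{2428295}}{3} \approx 519.43 i$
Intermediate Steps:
$T{\left(a \right)} = \frac{488}{3} + \frac{a^{2}}{9}$ ($T{\left(a \right)} = \frac{a a + 1464}{9} = \frac{a^{2} + 1464}{9} = \frac{1464 + a^{2}}{9} = \frac{488}{3} + \frac{a^{2}}{9}$)
$O = -270032$ ($O = \left(-4\right) 1 - 270028 = -4 - 270028 = -270032$)
$\sqrt{T{\left(m{\left(-35 \right)} \right)} + O} = \sqrt{\left(\frac{488}{3} + \frac{\left(-23\right)^{2}}{9}\right) - 270032} = \sqrt{\left(\frac{488}{3} + \frac{1}{9} \cdot 529\right) - 270032} = \sqrt{\left(\frac{488}{3} + \frac{529}{9}\right) - 270032} = \sqrt{\frac{1993}{9} - 270032} = \sqrt{- \frac{2428295}{9}} = \frac{i \sqrt{2428295}}{3}$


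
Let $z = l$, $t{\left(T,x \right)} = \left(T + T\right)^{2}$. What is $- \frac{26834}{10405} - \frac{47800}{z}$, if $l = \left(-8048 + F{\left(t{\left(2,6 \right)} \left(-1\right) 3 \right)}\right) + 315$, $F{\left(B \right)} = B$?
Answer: $\frac{288563646}{80961305} \approx 3.5642$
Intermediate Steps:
$t{\left(T,x \right)} = 4 T^{2}$ ($t{\left(T,x \right)} = \left(2 T\right)^{2} = 4 T^{2}$)
$l = -7781$ ($l = \left(-8048 + 4 \cdot 2^{2} \left(-1\right) 3\right) + 315 = \left(-8048 + 4 \cdot 4 \left(-1\right) 3\right) + 315 = \left(-8048 + 16 \left(-1\right) 3\right) + 315 = \left(-8048 - 48\right) + 315 = -8096 + 315 = -7781$)
$z = -7781$
$- \frac{26834}{10405} - \frac{47800}{z} = - \frac{26834}{10405} - \frac{47800}{-7781} = \left(-26834\right) \frac{1}{10405} - - \frac{47800}{7781} = - \frac{26834}{10405} + \frac{47800}{7781} = \frac{288563646}{80961305}$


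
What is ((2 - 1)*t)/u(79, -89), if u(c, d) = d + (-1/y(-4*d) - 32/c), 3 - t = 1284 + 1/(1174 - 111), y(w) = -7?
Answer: 376511156/26235903 ≈ 14.351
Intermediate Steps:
t = -1361704/1063 (t = 3 - (1284 + 1/(1174 - 111)) = 3 - (1284 + 1/1063) = 3 - 1*1364893/1063 = 3 - 1364893/1063 = -1361704/1063 ≈ -1281.0)
u(c, d) = ⅐ + d - 32/c (u(c, d) = d + (-1/(-7) - 32/c) = d + (-1*(-⅐) - 32/c) = d + (⅐ - 32/c) = ⅐ + d - 32/c)
((2 - 1)*t)/u(79, -89) = ((2 - 1)*(-1361704/1063))/(⅐ - 89 - 32/79) = (1*(-1361704/1063))/(⅐ - 89 - 32*1/79) = -1361704/(1063*(⅐ - 89 - 32/79)) = -1361704/(1063*(-49362/553)) = -1361704/1063*(-553/49362) = 376511156/26235903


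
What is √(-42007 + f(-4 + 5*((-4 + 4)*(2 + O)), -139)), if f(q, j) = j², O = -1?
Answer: I*√22686 ≈ 150.62*I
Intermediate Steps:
√(-42007 + f(-4 + 5*((-4 + 4)*(2 + O)), -139)) = √(-42007 + (-139)²) = √(-42007 + 19321) = √(-22686) = I*√22686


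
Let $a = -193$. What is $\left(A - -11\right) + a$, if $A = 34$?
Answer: $-148$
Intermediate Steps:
$\left(A - -11\right) + a = \left(34 - -11\right) - 193 = \left(34 + 11\right) - 193 = 45 - 193 = -148$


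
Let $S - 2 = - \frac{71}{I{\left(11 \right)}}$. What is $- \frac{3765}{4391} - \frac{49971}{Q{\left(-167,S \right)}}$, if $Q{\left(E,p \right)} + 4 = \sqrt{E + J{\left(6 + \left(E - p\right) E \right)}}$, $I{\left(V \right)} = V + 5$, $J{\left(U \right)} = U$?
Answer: $- \frac{15687899739}{1918335689} - \frac{199884 \sqrt{437135}}{436879} \approx -310.68$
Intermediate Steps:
$I{\left(V \right)} = 5 + V$
$S = - \frac{39}{16}$ ($S = 2 - \frac{71}{5 + 11} = 2 - \frac{71}{16} = - \frac{39}{16} \approx -2.4375$)
$Q{\left(E,p \right)} = -4 + \sqrt{6 + E + E \left(E - p\right)}$ ($Q{\left(E,p \right)} = -4 + \sqrt{E + \left(6 + \left(E - p\right) E\right)} = -4 + \sqrt{E + \left(6 + E \left(E - p\right)\right)} = -4 + \sqrt{6 + E + E \left(E - p\right)}$)
$- \frac{3765}{4391} - \frac{49971}{Q{\left(-167,S \right)}} = - \frac{3765}{4391} - \frac{49971}{-4 + \sqrt{6 - 167 + \left(-167\right)^{2} - \left(-167\right) \left(- \frac{39}{16}\right)}} = \left(-3765\right) \frac{1}{4391} - \frac{49971}{-4 + \sqrt{6 - 167 + 27889 - \frac{6513}{16}}} = - \frac{3765}{4391} - \frac{49971}{-4 + \sqrt{\frac{437135}{16}}} = - \frac{3765}{4391} - \frac{49971}{-4 + \frac{\sqrt{437135}}{4}}$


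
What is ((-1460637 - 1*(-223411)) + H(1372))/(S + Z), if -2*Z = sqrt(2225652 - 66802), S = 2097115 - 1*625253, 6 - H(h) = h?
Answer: -3646072996608/4332754414663 - 6192960*sqrt(86354)/4332754414663 ≈ -0.84193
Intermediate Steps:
H(h) = 6 - h
S = 1471862 (S = 2097115 - 625253 = 1471862)
Z = -5*sqrt(86354)/2 (Z = -sqrt(2225652 - 66802)/2 = -5*sqrt(86354)/2 ≈ -734.65)
((-1460637 - 1*(-223411)) + H(1372))/(S + Z) = ((-1460637 - 1*(-223411)) + (6 - 1*1372))/(1471862 - 5*sqrt(86354)/2) = ((-1460637 + 223411) + (6 - 1372))/(1471862 - 5*sqrt(86354)/2) = (-1237226 - 1366)/(1471862 - 5*sqrt(86354)/2) = -1238592/(1471862 - 5*sqrt(86354)/2)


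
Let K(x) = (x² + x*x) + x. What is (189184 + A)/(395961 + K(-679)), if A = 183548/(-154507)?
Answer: 7307517185/50885489887 ≈ 0.14361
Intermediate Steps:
K(x) = x + 2*x² (K(x) = (x² + x²) + x = 2*x² + x = x + 2*x²)
A = -183548/154507 (A = 183548*(-1/154507) = -183548/154507 ≈ -1.1880)
(189184 + A)/(395961 + K(-679)) = (189184 - 183548/154507)/(395961 - 679*(1 + 2*(-679))) = 29230068740/(154507*(395961 - 679*(1 - 1358))) = 29230068740/(154507*(395961 - 679*(-1357))) = 29230068740/(154507*(395961 + 921403)) = (29230068740/154507)/1317364 = (29230068740/154507)*(1/1317364) = 7307517185/50885489887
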